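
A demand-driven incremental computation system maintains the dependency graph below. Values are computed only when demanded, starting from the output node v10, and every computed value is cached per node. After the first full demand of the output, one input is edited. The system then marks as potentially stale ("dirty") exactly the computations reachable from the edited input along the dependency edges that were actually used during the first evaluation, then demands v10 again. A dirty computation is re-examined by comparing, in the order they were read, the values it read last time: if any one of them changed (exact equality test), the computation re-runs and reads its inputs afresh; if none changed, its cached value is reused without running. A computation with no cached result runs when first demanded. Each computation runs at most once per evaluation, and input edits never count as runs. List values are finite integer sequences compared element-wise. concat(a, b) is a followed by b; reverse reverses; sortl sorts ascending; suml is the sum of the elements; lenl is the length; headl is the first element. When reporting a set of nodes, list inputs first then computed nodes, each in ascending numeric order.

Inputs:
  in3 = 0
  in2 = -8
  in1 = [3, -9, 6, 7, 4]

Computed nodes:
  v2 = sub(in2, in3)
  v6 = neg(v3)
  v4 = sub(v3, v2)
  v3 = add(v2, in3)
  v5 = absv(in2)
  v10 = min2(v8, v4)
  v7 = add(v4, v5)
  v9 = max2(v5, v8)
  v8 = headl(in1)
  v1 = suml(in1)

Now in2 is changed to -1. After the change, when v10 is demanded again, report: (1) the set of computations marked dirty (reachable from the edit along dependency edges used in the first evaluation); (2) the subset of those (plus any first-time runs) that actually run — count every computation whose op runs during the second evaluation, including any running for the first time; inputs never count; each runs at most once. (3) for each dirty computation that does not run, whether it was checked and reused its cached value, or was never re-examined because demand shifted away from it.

First evaluation (everything demanded from the output):
  v2 = sub(-8, 0) = -8
  v3 = add(-8, 0) = -8
  v4 = sub(-8, -8) = 0
  v8 = headl([3, -9, 6, 7, 4]) = 3
  v10 = min2(3, 0) = 0

Propagation after the edit:
  v2: runs — in2 -8->-1; result -1.
  v3: runs — v2 -8->-1; result -1.
  v4: runs — v3 -8->-1; v2 -8->-1; result 0 (same value as before).
  v10: checked — values it read are unchanged (v8 unchanged, v4 unchanged); reused cached 0 without running.

Key observation: the change is absorbed at v4 — it re-runs but produces the same value, and the output's value is unchanged.

Marked dirty: v2, v3, v4, v10.
Computations that run: v2, v3, v4 — 3 in total.
Checked but reused from cache: v10.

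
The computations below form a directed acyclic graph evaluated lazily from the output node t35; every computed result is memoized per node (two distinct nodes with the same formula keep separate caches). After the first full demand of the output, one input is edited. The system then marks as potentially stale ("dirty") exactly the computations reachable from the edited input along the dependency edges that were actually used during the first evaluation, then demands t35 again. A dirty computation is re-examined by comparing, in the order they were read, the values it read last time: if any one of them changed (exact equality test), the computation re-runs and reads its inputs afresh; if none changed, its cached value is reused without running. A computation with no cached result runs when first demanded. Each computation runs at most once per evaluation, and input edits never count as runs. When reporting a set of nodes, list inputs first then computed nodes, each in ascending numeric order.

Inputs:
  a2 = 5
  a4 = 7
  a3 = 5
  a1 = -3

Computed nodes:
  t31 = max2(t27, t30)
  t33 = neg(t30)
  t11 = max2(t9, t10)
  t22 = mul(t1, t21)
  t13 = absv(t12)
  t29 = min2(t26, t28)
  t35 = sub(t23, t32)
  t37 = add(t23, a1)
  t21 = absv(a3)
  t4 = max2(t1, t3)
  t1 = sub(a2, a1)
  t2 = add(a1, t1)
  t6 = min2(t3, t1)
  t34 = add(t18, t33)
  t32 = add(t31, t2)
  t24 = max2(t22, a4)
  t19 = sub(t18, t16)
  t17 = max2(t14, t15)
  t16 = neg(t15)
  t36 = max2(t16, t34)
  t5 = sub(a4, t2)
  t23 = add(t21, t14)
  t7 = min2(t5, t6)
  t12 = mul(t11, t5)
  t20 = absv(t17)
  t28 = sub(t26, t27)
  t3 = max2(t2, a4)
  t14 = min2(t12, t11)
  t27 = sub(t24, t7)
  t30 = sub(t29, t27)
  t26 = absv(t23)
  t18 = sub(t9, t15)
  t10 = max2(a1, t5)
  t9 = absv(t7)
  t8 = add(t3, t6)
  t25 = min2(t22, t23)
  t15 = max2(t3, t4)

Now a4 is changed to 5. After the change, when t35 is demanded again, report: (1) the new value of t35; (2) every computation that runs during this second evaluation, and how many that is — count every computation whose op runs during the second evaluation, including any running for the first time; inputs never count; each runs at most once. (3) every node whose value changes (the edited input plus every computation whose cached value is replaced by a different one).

Demanding t35 again yields -40.
19 computations run: t3, t5, t6, t7, t9, t10, t11, t12, t14, t23, t24, t26, t27, t28, t29, t30, t31, t32, t35.
The nodes whose values change: a4, t3, t5, t6, t7, t9, t10, t11, t12, t14, t23, t26, t27, t28, t29, t30, t31, t32, t35.

First demand of the output computes:
  t1 = sub(5, -3) = 8
  t2 = add(-3, 8) = 5
  t3 = max2(5, 7) = 7
  t5 = sub(7, 5) = 2
  t6 = min2(7, 8) = 7
  t7 = min2(2, 7) = 2
  t9 = absv(2) = 2
  t10 = max2(-3, 2) = 2
  t11 = max2(2, 2) = 2
  t12 = mul(2, 2) = 4
  t14 = min2(4, 2) = 2
  t21 = absv(5) = 5
  t22 = mul(8, 5) = 40
  t23 = add(5, 2) = 7
  t24 = max2(40, 7) = 40
  t26 = absv(7) = 7
  t27 = sub(40, 2) = 38
  t28 = sub(7, 38) = -31
  t29 = min2(7, -31) = -31
  t30 = sub(-31, 38) = -69
  t31 = max2(38, -69) = 38
  t32 = add(38, 5) = 43
  t35 = sub(7, 43) = -36

After the edit, cleaning proceeds:
  t3: a read changed (a4 7->5) — executes, giving 5.
  t5: a read changed (a4 7->5) — executes, giving 0.
  t6: a read changed (t3 7->5) — executes, giving 5.
  t7: a read changed (t5 2->0; t6 7->5) — executes, giving 0.
  t9: a read changed (t7 2->0) — executes, giving 0.
  t10: a read changed (t5 2->0) — executes, giving 0.
  t11: a read changed (t9 2->0; t10 2->0) — executes, giving 0.
  t12: a read changed (t11 2->0; t5 2->0) — executes, giving 0.
  t14: a read changed (t12 4->0; t11 2->0) — executes, giving 0.
  t23: a read changed (t14 2->0) — executes, giving 5.
  t24: a read changed (a4 7->5) — executes, giving 40 — identical to its old value.
  t26: a read changed (t23 7->5) — executes, giving 5.
  t27: a read changed (t7 2->0) — executes, giving 40.
  t28: a read changed (t26 7->5; t27 38->40) — executes, giving -35.
  t29: a read changed (t26 7->5; t28 -31->-35) — executes, giving -35.
  t30: a read changed (t29 -31->-35; t27 38->40) — executes, giving -75.
  t31: a read changed (t27 38->40; t30 -69->-75) — executes, giving 40.
  t32: a read changed (t31 38->40) — executes, giving 45.
  t35: a read changed (t23 7->5; t32 43->45) — executes, giving -40.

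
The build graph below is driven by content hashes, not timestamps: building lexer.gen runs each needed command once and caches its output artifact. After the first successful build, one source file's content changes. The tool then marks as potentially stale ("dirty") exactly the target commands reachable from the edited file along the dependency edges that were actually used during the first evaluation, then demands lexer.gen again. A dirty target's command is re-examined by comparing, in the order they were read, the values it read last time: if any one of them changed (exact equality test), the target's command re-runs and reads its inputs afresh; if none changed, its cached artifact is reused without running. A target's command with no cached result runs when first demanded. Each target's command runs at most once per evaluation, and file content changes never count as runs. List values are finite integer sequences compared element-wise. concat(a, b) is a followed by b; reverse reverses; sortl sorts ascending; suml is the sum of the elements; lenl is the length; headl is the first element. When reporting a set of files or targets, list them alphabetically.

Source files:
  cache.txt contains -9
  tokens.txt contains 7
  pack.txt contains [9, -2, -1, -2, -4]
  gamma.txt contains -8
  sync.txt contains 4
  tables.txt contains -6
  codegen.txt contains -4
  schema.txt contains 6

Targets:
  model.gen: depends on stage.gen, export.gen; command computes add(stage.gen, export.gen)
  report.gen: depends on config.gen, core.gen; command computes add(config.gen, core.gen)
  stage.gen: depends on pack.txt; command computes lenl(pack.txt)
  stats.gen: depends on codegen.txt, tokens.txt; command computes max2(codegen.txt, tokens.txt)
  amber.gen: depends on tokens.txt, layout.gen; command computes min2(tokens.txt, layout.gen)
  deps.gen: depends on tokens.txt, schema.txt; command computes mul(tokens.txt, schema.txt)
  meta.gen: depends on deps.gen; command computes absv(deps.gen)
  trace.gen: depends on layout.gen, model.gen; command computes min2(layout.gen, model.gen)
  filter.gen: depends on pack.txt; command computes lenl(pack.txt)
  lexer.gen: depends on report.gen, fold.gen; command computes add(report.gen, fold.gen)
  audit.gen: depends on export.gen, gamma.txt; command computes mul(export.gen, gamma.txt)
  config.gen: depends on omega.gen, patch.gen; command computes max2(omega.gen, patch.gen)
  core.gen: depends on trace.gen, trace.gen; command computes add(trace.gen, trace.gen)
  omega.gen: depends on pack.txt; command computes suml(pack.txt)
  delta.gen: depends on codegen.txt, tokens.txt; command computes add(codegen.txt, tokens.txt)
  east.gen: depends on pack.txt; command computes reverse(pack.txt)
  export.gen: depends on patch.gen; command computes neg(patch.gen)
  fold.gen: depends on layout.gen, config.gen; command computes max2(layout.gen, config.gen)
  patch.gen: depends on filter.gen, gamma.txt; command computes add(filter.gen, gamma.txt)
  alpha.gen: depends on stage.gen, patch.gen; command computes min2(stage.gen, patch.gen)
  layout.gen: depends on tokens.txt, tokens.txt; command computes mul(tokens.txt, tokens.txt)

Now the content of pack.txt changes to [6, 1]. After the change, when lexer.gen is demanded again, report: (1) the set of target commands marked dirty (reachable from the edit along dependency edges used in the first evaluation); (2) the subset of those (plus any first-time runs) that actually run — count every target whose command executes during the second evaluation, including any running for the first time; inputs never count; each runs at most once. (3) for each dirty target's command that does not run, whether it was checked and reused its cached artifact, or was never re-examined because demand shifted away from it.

Dirty set: config.gen, core.gen, export.gen, filter.gen, fold.gen, lexer.gen, model.gen, omega.gen, patch.gen, report.gen, stage.gen, trace.gen.
Run set: config.gen, export.gen, filter.gen, fold.gen, lexer.gen, model.gen, omega.gen, patch.gen, report.gen, stage.gen (10 run).
Re-examined without running (cache reused): core.gen, trace.gen.
The important point: at trace.gen every value read last time is unchanged, so the dirty flag clears without a run.

Initial pass — values computed on the first demand:
  filter.gen = lenl([9, -2, -1, -2, -4]) = 5
  layout.gen = mul(7, 7) = 49
  omega.gen = suml([9, -2, -1, -2, -4]) = 0
  patch.gen = add(5, -8) = -3
  config.gen = max2(0, -3) = 0
  export.gen = neg(-3) = 3
  fold.gen = max2(49, 0) = 49
  stage.gen = lenl([9, -2, -1, -2, -4]) = 5
  model.gen = add(5, 3) = 8
  trace.gen = min2(49, 8) = 8
  core.gen = add(8, 8) = 16
  report.gen = add(0, 16) = 16
  lexer.gen = add(16, 49) = 65

Second demand — change propagation:
  filter.gen: re-runs because pack.txt [9, -2, -1, -2, -4]->[6, 1]; new result 2.
  omega.gen: re-runs because pack.txt [9, -2, -1, -2, -4]->[6, 1]; new result 7.
  patch.gen: re-runs because filter.gen 5->2; new result -6.
  config.gen: re-runs because omega.gen 0->7; patch.gen -3->-6; new result 7.
  export.gen: re-runs because patch.gen -3->-6; new result 6.
  fold.gen: re-runs because config.gen 0->7; new result 49 (unchanged).
  stage.gen: re-runs because pack.txt [9, -2, -1, -2, -4]->[6, 1]; new result 2.
  model.gen: re-runs because stage.gen 5->2; export.gen 3->6; new result 8 (unchanged).
  trace.gen: re-examined; everything it read last time is the same (layout.gen unchanged, model.gen unchanged) — cache 8 kept, no run.
  core.gen: re-examined; everything it read last time is the same (trace.gen unchanged, trace.gen unchanged) — cache 16 kept, no run.
  report.gen: re-runs because config.gen 0->7; new result 23.
  lexer.gen: re-runs because report.gen 16->23; new result 72.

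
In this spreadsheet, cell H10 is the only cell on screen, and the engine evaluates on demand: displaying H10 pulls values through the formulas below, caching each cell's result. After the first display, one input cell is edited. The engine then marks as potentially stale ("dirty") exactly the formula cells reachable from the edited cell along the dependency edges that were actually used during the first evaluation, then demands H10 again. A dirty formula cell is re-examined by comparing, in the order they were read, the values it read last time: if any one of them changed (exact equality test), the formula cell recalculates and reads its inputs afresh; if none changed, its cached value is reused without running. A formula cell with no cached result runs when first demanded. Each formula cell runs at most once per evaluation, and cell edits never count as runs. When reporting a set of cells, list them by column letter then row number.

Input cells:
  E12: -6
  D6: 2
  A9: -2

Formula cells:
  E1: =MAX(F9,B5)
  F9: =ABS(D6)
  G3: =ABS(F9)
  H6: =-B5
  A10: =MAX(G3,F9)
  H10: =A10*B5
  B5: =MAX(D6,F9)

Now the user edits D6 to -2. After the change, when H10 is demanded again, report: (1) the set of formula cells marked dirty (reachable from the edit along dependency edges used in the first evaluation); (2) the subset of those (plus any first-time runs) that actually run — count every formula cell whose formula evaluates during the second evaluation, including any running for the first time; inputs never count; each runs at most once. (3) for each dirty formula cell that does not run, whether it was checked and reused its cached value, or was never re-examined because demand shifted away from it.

Initial pass — values computed on the first demand:
  F9 = ABS(2) = 2
  B5 = MAX(2, 2) = 2
  G3 = ABS(2) = 2
  A10 = MAX(2, 2) = 2
  H10 = 2 * 2 = 4

Second demand — change propagation:
  F9: re-runs because D6 2->-2; new result 2 (unchanged).
  B5: re-runs because D6 2->-2; new result 2 (unchanged).
  G3: re-examined; everything it read last time is the same (F9 unchanged) — cache 2 kept, no run.
  A10: re-examined; everything it read last time is the same (G3 unchanged, F9 unchanged) — cache 2 kept, no run.
  H10: re-examined; everything it read last time is the same (A10 unchanged, B5 unchanged) — cache 4 kept, no run.

The important point: at G3 every value read last time is unchanged, so the dirty flag clears without a run.

Dirty set: A10, B5, F9, G3, H10.
Run set: B5, F9 (2 run).
Re-examined without running (cache reused): A10, G3, H10.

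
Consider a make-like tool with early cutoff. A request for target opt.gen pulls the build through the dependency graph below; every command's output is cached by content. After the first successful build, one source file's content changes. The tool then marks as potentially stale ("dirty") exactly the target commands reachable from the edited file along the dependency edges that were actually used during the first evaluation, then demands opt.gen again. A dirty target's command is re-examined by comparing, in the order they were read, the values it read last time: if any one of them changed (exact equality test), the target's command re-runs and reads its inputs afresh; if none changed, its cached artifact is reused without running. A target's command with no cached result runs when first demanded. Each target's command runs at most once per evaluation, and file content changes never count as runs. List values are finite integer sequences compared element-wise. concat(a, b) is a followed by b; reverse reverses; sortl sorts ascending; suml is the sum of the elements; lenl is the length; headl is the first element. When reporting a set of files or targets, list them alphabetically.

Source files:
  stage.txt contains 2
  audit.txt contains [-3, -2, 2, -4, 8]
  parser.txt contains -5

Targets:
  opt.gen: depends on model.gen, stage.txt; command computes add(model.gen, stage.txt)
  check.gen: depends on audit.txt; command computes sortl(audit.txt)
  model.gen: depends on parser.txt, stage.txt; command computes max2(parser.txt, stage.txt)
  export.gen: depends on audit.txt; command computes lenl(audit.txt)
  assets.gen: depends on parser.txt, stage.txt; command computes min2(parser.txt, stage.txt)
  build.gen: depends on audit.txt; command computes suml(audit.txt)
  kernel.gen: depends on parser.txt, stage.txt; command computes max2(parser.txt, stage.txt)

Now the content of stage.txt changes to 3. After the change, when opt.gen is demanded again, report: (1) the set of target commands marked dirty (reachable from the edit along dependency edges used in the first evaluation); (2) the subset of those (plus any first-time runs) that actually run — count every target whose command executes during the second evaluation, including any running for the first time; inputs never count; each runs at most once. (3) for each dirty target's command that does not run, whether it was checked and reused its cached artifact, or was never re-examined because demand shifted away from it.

First demand of the output computes:
  model.gen = max2(-5, 2) = 2
  opt.gen = add(2, 2) = 4

After the edit, cleaning proceeds:
  model.gen: a read changed (stage.txt 2->3) — executes, giving 3.
  opt.gen: a read changed (model.gen 2->3; stage.txt 2->3) — executes, giving 6.

The edit dirties: model.gen, opt.gen.
2 target commands run: model.gen, opt.gen.
No dirty target's command escaped a run.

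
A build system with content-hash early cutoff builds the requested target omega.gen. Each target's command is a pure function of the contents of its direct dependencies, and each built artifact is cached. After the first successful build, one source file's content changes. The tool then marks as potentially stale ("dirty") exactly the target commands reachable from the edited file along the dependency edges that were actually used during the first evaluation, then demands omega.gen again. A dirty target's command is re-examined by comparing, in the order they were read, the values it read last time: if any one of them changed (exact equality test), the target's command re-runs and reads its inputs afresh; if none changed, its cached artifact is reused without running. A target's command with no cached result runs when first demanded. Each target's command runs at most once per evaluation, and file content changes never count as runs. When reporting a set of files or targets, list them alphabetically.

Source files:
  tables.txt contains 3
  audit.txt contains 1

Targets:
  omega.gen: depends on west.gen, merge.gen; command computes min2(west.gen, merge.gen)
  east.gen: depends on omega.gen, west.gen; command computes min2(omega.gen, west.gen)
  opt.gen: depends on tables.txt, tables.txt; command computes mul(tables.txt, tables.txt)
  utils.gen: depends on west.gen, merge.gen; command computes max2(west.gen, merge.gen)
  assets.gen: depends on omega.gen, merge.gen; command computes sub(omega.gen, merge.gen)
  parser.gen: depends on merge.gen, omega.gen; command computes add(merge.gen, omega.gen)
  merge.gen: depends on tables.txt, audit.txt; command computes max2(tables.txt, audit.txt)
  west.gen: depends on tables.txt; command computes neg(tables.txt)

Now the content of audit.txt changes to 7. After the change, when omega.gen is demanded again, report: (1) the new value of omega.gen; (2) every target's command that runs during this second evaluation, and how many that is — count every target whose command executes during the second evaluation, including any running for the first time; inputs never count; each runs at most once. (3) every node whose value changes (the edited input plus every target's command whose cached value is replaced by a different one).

First evaluation (everything demanded from the output):
  merge.gen = max2(3, 1) = 3
  west.gen = neg(3) = -3
  omega.gen = min2(-3, 3) = -3

Propagation after the edit:
  merge.gen: runs — audit.txt 1->7; result 7.
  omega.gen: runs — merge.gen 3->7; result -3 (same value as before).

New value of omega.gen: -3.
Target commands that run: merge.gen, omega.gen — 2 in total.
Values that change: audit.txt, merge.gen.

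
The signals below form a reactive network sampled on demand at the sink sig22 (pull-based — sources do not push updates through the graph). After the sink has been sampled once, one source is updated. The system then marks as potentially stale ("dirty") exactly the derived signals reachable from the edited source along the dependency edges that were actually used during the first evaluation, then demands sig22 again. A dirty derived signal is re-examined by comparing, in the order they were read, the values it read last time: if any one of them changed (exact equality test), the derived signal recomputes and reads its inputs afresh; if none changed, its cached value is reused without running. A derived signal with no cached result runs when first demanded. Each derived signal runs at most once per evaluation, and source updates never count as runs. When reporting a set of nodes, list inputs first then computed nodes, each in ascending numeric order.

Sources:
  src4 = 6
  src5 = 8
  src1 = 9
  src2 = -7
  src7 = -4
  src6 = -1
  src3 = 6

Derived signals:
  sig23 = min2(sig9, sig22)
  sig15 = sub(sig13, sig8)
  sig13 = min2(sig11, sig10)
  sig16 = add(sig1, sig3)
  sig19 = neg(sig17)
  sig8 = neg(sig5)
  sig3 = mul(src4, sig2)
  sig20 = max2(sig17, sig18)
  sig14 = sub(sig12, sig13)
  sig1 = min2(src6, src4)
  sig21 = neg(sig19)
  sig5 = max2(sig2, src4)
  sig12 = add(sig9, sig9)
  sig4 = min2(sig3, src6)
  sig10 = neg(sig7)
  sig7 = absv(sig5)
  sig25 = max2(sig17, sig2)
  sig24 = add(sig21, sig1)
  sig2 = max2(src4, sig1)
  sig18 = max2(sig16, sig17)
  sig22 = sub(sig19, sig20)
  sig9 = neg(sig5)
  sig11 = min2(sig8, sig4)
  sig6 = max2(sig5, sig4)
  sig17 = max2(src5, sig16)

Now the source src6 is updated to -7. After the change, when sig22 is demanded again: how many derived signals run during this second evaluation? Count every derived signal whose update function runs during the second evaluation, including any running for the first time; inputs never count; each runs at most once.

Initial pass — values computed on the first demand:
  sig1 = min2(-1, 6) = -1
  sig2 = max2(6, -1) = 6
  sig3 = mul(6, 6) = 36
  sig16 = add(-1, 36) = 35
  sig17 = max2(8, 35) = 35
  sig18 = max2(35, 35) = 35
  sig19 = neg(35) = -35
  sig20 = max2(35, 35) = 35
  sig22 = sub(-35, 35) = -70

Second demand — change propagation:
  sig1: re-runs because src6 -1->-7; new result -7.
  sig2: re-runs because sig1 -1->-7; new result 6 (unchanged).
  sig3: re-examined; everything it read last time is the same (src4 unchanged, sig2 unchanged) — cache 36 kept, no run.
  sig16: re-runs because sig1 -1->-7; new result 29.
  sig17: re-runs because sig16 35->29; new result 29.
  sig18: re-runs because sig16 35->29; sig17 35->29; new result 29.
  sig19: re-runs because sig17 35->29; new result -29.
  sig20: re-runs because sig17 35->29; sig18 35->29; new result 29.
  sig22: re-runs because sig19 -35->-29; sig20 35->29; new result -58.

The important point: at sig3 every value read last time is unchanged, so the dirty flag clears without a run.

Run set: sig1, sig2, sig16, sig17, sig18, sig19, sig20, sig22 (8 run).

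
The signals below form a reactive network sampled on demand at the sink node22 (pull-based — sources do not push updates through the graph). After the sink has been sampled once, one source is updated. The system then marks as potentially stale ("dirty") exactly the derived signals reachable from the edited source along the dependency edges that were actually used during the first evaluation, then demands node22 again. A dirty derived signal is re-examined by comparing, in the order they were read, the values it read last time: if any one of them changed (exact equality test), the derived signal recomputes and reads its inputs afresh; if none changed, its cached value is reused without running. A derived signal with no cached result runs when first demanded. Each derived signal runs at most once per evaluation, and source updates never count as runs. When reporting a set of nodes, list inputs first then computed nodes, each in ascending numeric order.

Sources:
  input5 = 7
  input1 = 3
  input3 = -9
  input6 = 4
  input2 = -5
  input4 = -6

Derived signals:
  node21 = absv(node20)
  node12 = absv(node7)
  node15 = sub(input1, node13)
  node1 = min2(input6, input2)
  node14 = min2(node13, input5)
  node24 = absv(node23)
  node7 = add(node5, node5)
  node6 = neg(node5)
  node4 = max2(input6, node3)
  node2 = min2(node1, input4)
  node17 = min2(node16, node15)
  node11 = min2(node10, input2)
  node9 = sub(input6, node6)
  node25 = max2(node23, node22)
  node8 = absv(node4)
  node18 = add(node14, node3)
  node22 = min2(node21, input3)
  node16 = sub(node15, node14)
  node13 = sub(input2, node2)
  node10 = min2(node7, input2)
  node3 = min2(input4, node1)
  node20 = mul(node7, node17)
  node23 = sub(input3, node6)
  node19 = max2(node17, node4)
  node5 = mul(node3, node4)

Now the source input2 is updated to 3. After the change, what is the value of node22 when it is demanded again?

node22 now evaluates to -9.
The important point: at node4 every value read last time is unchanged, so the dirty flag clears without a run.

Initial pass — values computed on the first demand:
  node1 = min2(4, -5) = -5
  node2 = min2(-5, -6) = -6
  node3 = min2(-6, -5) = -6
  node4 = max2(4, -6) = 4
  node5 = mul(-6, 4) = -24
  node7 = add(-24, -24) = -48
  node13 = sub(-5, -6) = 1
  node14 = min2(1, 7) = 1
  node15 = sub(3, 1) = 2
  node16 = sub(2, 1) = 1
  node17 = min2(1, 2) = 1
  node20 = mul(-48, 1) = -48
  node21 = absv(-48) = 48
  node22 = min2(48, -9) = -9

Second demand — change propagation:
  node1: re-runs because input2 -5->3; new result 3.
  node2: re-runs because node1 -5->3; new result -6 (unchanged).
  node3: re-runs because node1 -5->3; new result -6 (unchanged).
  node4: re-examined; everything it read last time is the same (input6 unchanged, node3 unchanged) — cache 4 kept, no run.
  node5: re-examined; everything it read last time is the same (node3 unchanged, node4 unchanged) — cache -24 kept, no run.
  node7: re-examined; everything it read last time is the same (node5 unchanged, node5 unchanged) — cache -48 kept, no run.
  node13: re-runs because input2 -5->3; new result 9.
  node14: re-runs because node13 1->9; new result 7.
  node15: re-runs because node13 1->9; new result -6.
  node16: re-runs because node15 2->-6; node14 1->7; new result -13.
  node17: re-runs because node16 1->-13; node15 2->-6; new result -13.
  node20: re-runs because node17 1->-13; new result 624.
  node21: re-runs because node20 -48->624; new result 624.
  node22: re-runs because node21 48->624; new result -9 (unchanged).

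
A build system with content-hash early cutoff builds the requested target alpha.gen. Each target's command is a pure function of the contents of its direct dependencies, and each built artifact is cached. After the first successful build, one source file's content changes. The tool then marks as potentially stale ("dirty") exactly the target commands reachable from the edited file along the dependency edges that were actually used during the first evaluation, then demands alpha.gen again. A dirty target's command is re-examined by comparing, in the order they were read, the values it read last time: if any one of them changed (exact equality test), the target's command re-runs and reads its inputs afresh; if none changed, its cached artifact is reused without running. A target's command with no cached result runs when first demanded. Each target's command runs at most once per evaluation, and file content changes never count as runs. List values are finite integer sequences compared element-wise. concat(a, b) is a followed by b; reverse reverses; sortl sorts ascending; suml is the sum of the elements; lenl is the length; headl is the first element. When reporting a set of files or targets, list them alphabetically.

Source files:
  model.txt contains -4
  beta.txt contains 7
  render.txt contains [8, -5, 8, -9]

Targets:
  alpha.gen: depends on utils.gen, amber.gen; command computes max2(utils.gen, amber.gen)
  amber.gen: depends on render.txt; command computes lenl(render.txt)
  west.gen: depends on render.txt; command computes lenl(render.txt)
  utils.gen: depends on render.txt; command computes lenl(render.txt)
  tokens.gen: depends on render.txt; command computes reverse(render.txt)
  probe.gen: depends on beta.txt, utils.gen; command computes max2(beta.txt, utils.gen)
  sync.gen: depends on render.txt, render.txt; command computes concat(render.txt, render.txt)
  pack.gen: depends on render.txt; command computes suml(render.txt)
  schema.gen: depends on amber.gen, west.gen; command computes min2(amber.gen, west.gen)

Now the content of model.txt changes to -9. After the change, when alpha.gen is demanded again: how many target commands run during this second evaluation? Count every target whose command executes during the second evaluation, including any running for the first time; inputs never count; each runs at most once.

First evaluation (everything demanded from the output):
  amber.gen = lenl([8, -5, 8, -9]) = 4
  utils.gen = lenl([8, -5, 8, -9]) = 4
  alpha.gen = max2(4, 4) = 4

Propagation after the edit:
  model.txt feeds no computation that the output demands — nothing is marked dirty and nothing runs.

Key observation: model.txt is never demanded by the output, so the edit triggers no recomputation at all.

Target commands that run: none — 0 in total.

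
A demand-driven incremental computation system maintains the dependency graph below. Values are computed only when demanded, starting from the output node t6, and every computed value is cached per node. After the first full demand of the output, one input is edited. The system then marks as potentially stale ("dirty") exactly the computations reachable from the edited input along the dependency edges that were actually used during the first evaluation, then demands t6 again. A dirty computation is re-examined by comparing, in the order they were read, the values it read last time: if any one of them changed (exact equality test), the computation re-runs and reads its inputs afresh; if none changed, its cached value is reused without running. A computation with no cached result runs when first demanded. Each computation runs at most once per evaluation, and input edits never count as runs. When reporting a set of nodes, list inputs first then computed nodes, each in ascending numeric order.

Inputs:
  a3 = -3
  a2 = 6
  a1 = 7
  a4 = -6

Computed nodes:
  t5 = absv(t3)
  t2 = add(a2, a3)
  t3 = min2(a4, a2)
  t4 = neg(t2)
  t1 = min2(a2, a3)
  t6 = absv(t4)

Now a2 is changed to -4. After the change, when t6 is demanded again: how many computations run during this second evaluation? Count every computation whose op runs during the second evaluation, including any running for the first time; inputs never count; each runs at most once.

Computations that run: t2, t4, t6 — 3 in total.

First evaluation (everything demanded from the output):
  t2 = add(6, -3) = 3
  t4 = neg(3) = -3
  t6 = absv(-3) = 3

Propagation after the edit:
  t2: runs — a2 6->-4; result -7.
  t4: runs — t2 3->-7; result 7.
  t6: runs — t4 -3->7; result 7.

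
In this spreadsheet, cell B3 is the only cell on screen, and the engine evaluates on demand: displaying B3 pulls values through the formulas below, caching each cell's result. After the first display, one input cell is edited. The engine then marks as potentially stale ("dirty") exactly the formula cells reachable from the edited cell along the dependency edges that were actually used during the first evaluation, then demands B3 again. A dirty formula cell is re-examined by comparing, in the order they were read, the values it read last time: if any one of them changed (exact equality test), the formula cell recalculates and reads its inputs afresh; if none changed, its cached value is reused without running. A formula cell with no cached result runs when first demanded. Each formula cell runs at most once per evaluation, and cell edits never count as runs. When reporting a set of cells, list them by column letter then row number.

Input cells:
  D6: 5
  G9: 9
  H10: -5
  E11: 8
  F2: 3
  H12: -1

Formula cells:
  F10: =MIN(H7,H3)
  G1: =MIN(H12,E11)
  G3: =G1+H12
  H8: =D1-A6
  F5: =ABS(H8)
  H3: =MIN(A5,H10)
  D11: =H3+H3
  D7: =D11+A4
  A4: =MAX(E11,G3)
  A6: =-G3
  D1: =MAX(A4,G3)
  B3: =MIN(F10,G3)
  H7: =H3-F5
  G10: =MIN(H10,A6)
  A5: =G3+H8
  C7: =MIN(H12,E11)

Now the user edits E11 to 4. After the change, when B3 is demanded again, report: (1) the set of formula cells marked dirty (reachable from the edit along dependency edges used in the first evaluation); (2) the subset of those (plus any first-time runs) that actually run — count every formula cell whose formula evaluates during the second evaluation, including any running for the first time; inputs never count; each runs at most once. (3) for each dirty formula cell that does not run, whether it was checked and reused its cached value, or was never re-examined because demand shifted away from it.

Initial pass — values computed on the first demand:
  G1 = MIN(-1, 8) = -1
  G3 = -1 + -1 = -2
  A4 = MAX(8, -2) = 8
  A6 = -(-2) = 2
  D1 = MAX(8, -2) = 8
  H8 = 8 - 2 = 6
  A5 = -2 + 6 = 4
  F5 = ABS(6) = 6
  H3 = MIN(4, -5) = -5
  H7 = -5 - 6 = -11
  F10 = MIN(-11, -5) = -11
  B3 = MIN(-11, -2) = -11

Second demand — change propagation:
  G1: re-runs because E11 8->4; new result -1 (unchanged).
  G3: re-examined; everything it read last time is the same (G1 unchanged, H12 unchanged) — cache -2 kept, no run.
  A4: re-runs because E11 8->4; new result 4.
  A6: re-examined; everything it read last time is the same (G3 unchanged) — cache 2 kept, no run.
  D1: re-runs because A4 8->4; new result 4.
  H8: re-runs because D1 8->4; new result 2.
  A5: re-runs because H8 6->2; new result 0.
  F5: re-runs because H8 6->2; new result 2.
  H3: re-runs because A5 4->0; new result -5 (unchanged).
  H7: re-runs because F5 6->2; new result -7.
  F10: re-runs because H7 -11->-7; new result -7.
  B3: re-runs because F10 -11->-7; new result -7.

The important point: at G3 every value read last time is unchanged, so the dirty flag clears without a run.

Dirty set: A4, A5, A6, B3, D1, F5, F10, G1, G3, H3, H7, H8.
Run set: A4, A5, B3, D1, F5, F10, G1, H3, H7, H8 (10 run).
Re-examined without running (cache reused): A6, G3.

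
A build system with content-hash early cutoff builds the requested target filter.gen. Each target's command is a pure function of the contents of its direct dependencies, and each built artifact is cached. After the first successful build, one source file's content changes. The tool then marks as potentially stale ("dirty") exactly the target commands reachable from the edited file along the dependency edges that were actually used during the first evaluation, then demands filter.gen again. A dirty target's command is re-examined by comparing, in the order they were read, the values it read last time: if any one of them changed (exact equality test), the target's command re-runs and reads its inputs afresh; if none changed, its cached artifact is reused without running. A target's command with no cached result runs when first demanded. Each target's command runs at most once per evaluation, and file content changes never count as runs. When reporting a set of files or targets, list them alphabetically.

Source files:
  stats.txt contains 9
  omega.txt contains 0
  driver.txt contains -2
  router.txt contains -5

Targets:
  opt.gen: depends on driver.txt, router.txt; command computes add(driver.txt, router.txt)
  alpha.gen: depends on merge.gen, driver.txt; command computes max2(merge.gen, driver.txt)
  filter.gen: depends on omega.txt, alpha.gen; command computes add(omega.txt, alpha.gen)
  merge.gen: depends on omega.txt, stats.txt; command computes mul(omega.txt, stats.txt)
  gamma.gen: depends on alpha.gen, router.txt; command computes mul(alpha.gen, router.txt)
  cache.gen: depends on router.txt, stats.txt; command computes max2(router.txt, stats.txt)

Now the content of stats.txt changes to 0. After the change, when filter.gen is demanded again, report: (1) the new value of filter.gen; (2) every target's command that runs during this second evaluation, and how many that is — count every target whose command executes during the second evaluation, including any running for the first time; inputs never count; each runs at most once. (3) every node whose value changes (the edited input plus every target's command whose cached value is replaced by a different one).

First evaluation (everything demanded from the output):
  merge.gen = mul(0, 9) = 0
  alpha.gen = max2(0, -2) = 0
  filter.gen = add(0, 0) = 0

Propagation after the edit:
  merge.gen: runs — stats.txt 9->0; result 0 (same value as before).
  alpha.gen: checked — values it read are unchanged (merge.gen unchanged, driver.txt unchanged); reused cached 0 without running.
  filter.gen: checked — values it read are unchanged (omega.txt unchanged, alpha.gen unchanged); reused cached 0 without running.

Key observation: the change is absorbed at merge.gen — it re-runs but produces the same value, and the output's value is unchanged.

New value of filter.gen: 0.
Target commands that run: merge.gen — 1 in total.
Values that change: stats.txt.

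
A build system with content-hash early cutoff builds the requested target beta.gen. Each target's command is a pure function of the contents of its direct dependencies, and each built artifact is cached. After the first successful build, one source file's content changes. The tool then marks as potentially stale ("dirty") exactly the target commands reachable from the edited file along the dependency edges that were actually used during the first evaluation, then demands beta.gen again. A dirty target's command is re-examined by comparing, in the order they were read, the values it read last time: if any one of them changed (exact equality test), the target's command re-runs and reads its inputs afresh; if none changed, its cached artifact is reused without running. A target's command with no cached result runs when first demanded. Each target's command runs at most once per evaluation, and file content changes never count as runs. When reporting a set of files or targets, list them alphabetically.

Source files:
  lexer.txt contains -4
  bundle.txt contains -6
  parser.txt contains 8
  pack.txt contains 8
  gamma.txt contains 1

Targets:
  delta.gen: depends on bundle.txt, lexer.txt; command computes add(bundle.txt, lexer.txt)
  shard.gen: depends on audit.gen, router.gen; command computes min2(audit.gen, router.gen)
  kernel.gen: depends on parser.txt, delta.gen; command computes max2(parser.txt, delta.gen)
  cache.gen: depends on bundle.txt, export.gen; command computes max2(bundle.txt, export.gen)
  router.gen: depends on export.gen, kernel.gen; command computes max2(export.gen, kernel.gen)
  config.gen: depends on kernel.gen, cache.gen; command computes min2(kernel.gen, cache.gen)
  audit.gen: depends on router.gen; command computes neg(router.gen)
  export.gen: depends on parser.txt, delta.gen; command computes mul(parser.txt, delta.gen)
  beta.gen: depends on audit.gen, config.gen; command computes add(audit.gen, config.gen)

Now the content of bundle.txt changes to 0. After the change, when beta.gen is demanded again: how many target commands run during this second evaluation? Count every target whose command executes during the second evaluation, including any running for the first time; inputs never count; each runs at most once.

Target commands that run: beta.gen, cache.gen, config.gen, delta.gen, export.gen, kernel.gen, router.gen — 7 in total.
Key observation: the cutoff stops propagation at audit.gen — its inputs' values are unchanged, so it reuses its cache.

First evaluation (everything demanded from the output):
  delta.gen = add(-6, -4) = -10
  export.gen = mul(8, -10) = -80
  cache.gen = max2(-6, -80) = -6
  kernel.gen = max2(8, -10) = 8
  config.gen = min2(8, -6) = -6
  router.gen = max2(-80, 8) = 8
  audit.gen = neg(8) = -8
  beta.gen = add(-8, -6) = -14

Propagation after the edit:
  delta.gen: runs — bundle.txt -6->0; result -4.
  export.gen: runs — delta.gen -10->-4; result -32.
  cache.gen: runs — bundle.txt -6->0; export.gen -80->-32; result 0.
  kernel.gen: runs — delta.gen -10->-4; result 8 (same value as before).
  config.gen: runs — cache.gen -6->0; result 0.
  router.gen: runs — export.gen -80->-32; result 8 (same value as before).
  audit.gen: checked — values it read are unchanged (router.gen unchanged); reused cached -8 without running.
  beta.gen: runs — config.gen -6->0; result -8.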